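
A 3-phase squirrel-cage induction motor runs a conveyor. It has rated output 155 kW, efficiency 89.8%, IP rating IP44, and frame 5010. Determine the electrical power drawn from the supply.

P_out = 155000 W
P_in = P_out/η = 155000/0.898 = 172606 W = 173 kW

173 kW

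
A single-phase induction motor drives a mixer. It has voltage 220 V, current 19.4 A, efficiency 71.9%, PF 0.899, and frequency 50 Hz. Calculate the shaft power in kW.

P_in = V·I·cosφ = 220 × 19.4 × 0.899 = 3837 W
P_out = η·P_in = 0.719 × 3837 = 2759 W

2.76 kW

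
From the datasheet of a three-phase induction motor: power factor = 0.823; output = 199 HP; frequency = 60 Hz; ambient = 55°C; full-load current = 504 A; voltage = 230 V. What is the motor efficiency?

P_out = 199 × 746 = 148454 W
P_in = √3·V_L·I_L·cosφ = 1.732 × 230 × 504 × 0.823 = 165237 W
η = P_out / P_in = 148454 / 165237 = 0.898 = 89.8%

89.8 %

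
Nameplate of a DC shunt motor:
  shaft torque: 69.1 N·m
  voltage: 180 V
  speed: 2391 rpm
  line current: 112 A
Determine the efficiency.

ω = 2π × 2391/60 = 250.4 rad/s; P_out = τω = 69.1 × 250.4 = 17303 W
P_in = V·I = 180 × 112 = 20160 W
η = P_out / P_in = 17303 / 20160 = 0.858 = 85.8%

85.8 %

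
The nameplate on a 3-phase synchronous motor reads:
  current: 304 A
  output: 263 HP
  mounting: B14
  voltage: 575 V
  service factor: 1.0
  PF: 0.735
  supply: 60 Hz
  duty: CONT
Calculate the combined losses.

P_in = √3·V·I·cosφ = 1.732×575×304×0.735 = 222524 W
P_out = 263×746 = 196198 W
Losses = P_in − P_out = 222524 − 196198 = 26326 W

26300 W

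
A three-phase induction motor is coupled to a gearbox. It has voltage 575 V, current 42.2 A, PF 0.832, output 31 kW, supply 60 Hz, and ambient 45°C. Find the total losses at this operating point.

3970 W

P_in = √3·V·I·cosφ = 1.732×575×42.2×0.832 = 34966 W
P_out = 31000 W
Losses = P_in − P_out = 34966 − 31000 = 3966 W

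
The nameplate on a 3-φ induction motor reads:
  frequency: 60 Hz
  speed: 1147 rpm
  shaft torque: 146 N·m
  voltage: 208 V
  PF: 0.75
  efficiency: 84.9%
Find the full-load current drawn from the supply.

ω = 2π×1147/60 = 120.1 rad/s; P_out = τω = 146 × 120.1 = 17535 W
P_in = P_out / η = 17535 / 0.849 = 20654 W
I_L = P_in / (√3·V_L·cosφ) = 20654 / (1.732 × 208 × 0.75) = 76.4 A

76.4 A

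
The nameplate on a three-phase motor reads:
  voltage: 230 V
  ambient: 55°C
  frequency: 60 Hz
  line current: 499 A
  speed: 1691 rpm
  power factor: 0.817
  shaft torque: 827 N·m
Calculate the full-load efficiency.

90.2 %

ω = 2π × 1691/60 = 177.1 rad/s; P_out = τω = 827 × 177.1 = 146462 W
P_in = √3·V_L·I_L·cosφ = 1.732 × 230 × 499 × 0.817 = 162405 W
η = P_out / P_in = 146462 / 162405 = 0.902 = 90.2%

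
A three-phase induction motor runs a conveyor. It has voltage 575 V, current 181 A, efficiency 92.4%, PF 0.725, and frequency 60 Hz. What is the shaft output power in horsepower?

P_in = √3·V·I·cosφ = 1.732 × 575 × 181 × 0.725 = 130687 W
P_out = η·P_in = 0.924 × 130687 = 120755 W
= 120755/746 = 162 HP

162 HP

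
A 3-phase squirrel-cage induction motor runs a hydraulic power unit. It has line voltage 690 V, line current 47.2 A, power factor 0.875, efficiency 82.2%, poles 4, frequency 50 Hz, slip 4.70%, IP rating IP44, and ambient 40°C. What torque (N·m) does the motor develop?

271 N·m

P_in = √3·V·I·cosφ = 1.732 × 690 × 47.2 × 0.875 = 49357 W
P_out = η·P_in = 0.822 × 49357 = 40571 W
n_s = 120×50/4 = 1500 rpm; n = 1500×(1−0.047) = 1430 rpm
ω = 2π×1430/60 = 149.7 rad/s
τ = P_out/ω = 40571/149.7 = 271 N·m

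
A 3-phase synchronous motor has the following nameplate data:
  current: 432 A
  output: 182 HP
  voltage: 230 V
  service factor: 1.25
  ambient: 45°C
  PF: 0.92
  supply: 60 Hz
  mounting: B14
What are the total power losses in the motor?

22.6 kW

P_in = √3·V·I·cosφ = 1.732×230×432×0.92 = 158324 W
P_out = 182×746 = 135772 W
Losses = P_in − P_out = 158324 − 135772 = 22552 W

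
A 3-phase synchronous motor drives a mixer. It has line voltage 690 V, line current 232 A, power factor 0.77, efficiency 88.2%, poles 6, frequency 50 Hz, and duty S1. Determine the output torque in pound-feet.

P_in = √3·V·I·cosφ = 1.732 × 690 × 232 × 0.77 = 213489 W
P_out = η·P_in = 0.882 × 213489 = 188297 W
n = n_s = 120×50/6 = 1000 rpm (synchronous)
ω = 2π×1000/60 = 104.7 rad/s
τ = P_out/ω = 188297/104.7 = 1798 N·m
In lb·ft: 1798/1.356 = 1330 lb·ft

1330 lb·ft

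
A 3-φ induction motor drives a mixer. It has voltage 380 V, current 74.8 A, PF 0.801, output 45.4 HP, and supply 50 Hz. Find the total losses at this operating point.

P_in = √3·V·I·cosφ = 1.732×380×74.8×0.801 = 39434 W
P_out = 45.4×746 = 33868 W
Losses = P_in − P_out = 39434 − 33868 = 5566 W

5.57 kW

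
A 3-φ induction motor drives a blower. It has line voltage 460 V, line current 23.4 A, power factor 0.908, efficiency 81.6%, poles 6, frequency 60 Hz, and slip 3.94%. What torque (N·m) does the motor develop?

114 N·m

P_in = √3·V·I·cosφ = 1.732 × 460 × 23.4 × 0.908 = 16928 W
P_out = η·P_in = 0.816 × 16928 = 13813 W
n_s = 120×60/6 = 1200 rpm; n = 1200×(1−0.0394) = 1153 rpm
ω = 2π×1153/60 = 120.7 rad/s
τ = P_out/ω = 13813/120.7 = 114 N·m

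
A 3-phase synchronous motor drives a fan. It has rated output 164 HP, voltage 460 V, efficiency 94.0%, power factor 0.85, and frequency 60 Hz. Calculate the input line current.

P_out = 164 × 746 = 122344 W
P_in = P_out / η = 122344 / 0.940 = 130153 W
I_L = P_in / (√3·V_L·cosφ) = 130153 / (1.732 × 460 × 0.85) = 192 A

192 A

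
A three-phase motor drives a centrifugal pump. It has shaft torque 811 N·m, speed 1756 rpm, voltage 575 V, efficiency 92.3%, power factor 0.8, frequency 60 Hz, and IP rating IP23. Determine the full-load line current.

ω = 2π×1756/60 = 183.9 rad/s; P_out = τω = 811 × 183.9 = 149143 W
P_in = P_out / η = 149143 / 0.923 = 161585 W
I_L = P_in / (√3·V_L·cosφ) = 161585 / (1.732 × 575 × 0.8) = 203 A

203 A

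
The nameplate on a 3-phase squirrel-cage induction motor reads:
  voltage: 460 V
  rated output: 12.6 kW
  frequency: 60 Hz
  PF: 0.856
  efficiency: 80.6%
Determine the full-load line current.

22.9 A

P_out = 12.6 kW = 12600 W
P_in = P_out / η = 12600 / 0.806 = 15633 W
I_L = P_in / (√3·V_L·cosφ) = 15633 / (1.732 × 460 × 0.856) = 22.9 A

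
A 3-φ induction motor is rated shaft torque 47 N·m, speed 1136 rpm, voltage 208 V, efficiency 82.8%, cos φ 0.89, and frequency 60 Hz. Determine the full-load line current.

ω = 2π×1136/60 = 119 rad/s; P_out = τω = 47 × 119 = 5593 W
P_in = P_out / η = 5593 / 0.828 = 6755 W
I_L = P_in / (√3·V_L·cosφ) = 6755 / (1.732 × 208 × 0.89) = 21.1 A

21.1 A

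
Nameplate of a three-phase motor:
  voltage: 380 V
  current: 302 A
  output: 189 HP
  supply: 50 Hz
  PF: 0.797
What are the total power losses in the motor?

P_in = √3·V·I·cosφ = 1.732×380×302×0.797 = 158415 W
P_out = 189×746 = 140994 W
Losses = P_in − P_out = 158415 − 140994 = 17421 W

17400 W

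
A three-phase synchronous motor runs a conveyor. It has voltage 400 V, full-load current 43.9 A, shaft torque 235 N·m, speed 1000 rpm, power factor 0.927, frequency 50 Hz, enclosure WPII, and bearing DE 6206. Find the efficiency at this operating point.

ω = 2π × 1000/60 = 104.7 rad/s; P_out = τω = 235 × 104.7 = 24605 W
P_in = √3·V_L·I_L·cosφ = 1.732 × 400 × 43.9 × 0.927 = 28194 W
η = P_out / P_in = 24605 / 28194 = 0.873 = 87.3%

87.3 %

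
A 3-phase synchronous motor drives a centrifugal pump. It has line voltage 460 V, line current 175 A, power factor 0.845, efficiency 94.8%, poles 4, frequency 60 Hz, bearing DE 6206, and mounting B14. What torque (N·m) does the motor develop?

P_in = √3·V·I·cosφ = 1.732 × 460 × 175 × 0.845 = 117815 W
P_out = η·P_in = 0.948 × 117815 = 111689 W
n = n_s = 120×60/4 = 1800 rpm (synchronous)
ω = 2π×1800/60 = 188.5 rad/s
τ = P_out/ω = 111689/188.5 = 593 N·m

593 N·m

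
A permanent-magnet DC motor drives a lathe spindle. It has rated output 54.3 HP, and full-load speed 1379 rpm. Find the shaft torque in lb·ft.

P_out = 54.3 × 746 = 40508 W
ω = 2π × 1379/60 = 144.4 rad/s
τ = P_out/ω = 40508/144.4 = 280.5 N·m
In lb·ft: 280.5/1.356 = 207 lb·ft

207 lb·ft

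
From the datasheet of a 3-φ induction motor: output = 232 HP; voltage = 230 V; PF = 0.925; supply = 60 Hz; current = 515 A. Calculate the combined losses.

P_in = √3·V·I·cosφ = 1.732×230×515×0.925 = 189769 W
P_out = 232×746 = 173072 W
Losses = P_in − P_out = 189769 − 173072 = 16697 W

16.7 kW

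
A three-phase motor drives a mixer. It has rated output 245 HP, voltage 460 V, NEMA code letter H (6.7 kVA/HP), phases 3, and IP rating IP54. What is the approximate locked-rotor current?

S_LR = 6.7 × 245 = 1641.5 kVA
I_LR = S_LR/(√3·V_L) = 1641500/(1.732×460) = 2060 A

2060 A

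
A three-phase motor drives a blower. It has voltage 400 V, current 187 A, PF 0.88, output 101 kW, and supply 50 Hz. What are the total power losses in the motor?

13000 W

P_in = √3·V·I·cosφ = 1.732×400×187×0.88 = 114007 W
P_out = 101000 W
Losses = P_in − P_out = 114007 − 101000 = 13007 W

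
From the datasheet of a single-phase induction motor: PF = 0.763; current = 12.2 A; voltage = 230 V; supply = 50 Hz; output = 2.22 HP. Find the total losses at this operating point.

P_in = V·I·cosφ = 230×12.2×0.763 = 2141 W
P_out = 2.22×746 = 1656 W
Losses = P_in − P_out = 2141 − 1656 = 485 W

485 W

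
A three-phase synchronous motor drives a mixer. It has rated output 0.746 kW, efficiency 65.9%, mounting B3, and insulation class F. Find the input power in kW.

P_out = 746 W
P_in = P_out/η = 746/0.659 = 1132 W = 1.13 kW

1.13 kW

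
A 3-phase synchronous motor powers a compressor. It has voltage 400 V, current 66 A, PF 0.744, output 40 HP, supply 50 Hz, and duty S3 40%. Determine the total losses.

P_in = √3·V·I·cosφ = 1.732×400×66×0.744 = 34019 W
P_out = 40×746 = 29840 W
Losses = P_in − P_out = 34019 − 29840 = 4179 W

4180 W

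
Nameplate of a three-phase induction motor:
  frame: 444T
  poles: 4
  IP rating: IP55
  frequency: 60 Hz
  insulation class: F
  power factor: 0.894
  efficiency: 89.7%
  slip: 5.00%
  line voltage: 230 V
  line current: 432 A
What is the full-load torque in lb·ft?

P_in = √3·V·I·cosφ = 1.732 × 230 × 432 × 0.894 = 153850 W
P_out = η·P_in = 0.897 × 153850 = 138003 W
n_s = 120×60/4 = 1800 rpm; n = 1800×(1−0.05) = 1710 rpm
ω = 2π×1710/60 = 179.1 rad/s
τ = P_out/ω = 138003/179.1 = 770.5 N·m
In lb·ft: 770.5/1.356 = 568 lb·ft

568 lb·ft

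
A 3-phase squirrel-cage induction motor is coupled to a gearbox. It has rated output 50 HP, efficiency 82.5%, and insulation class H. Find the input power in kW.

45.2 kW

P_out = 50 × 746 = 37300 W
P_in = P_out/η = 37300/0.825 = 45212 W = 45.2 kW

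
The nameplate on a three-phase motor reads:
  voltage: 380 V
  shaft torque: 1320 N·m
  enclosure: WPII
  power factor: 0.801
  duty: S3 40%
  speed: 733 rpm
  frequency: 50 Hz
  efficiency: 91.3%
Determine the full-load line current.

ω = 2π×733/60 = 76.76 rad/s; P_out = τω = 1320 × 76.76 = 101323 W
P_in = P_out / η = 101323 / 0.913 = 110978 W
I_L = P_in / (√3·V_L·cosφ) = 110978 / (1.732 × 380 × 0.801) = 211 A

211 A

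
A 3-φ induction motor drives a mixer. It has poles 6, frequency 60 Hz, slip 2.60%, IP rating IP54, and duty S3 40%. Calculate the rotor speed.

1169 rpm

n_s = 120f/p = 120×60/6 = 1200 rpm
n = n_s(1 − s) = 1200 × (1 − 0.026) = 1169 rpm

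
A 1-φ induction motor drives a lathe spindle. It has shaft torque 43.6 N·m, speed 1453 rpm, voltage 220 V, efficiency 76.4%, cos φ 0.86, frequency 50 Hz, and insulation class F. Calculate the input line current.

45.9 A

ω = 2π×1453/60 = 152.2 rad/s; P_out = τω = 43.6 × 152.2 = 6636 W
P_in = P_out / η = 6636 / 0.764 = 8686 W
I = P_in / (V·cosφ) = 8686 / (220 × 0.86) = 45.9 A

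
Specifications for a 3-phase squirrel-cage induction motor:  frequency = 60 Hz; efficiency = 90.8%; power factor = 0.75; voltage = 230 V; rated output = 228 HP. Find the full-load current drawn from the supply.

627 A

P_out = 228 × 746 = 170088 W
P_in = P_out / η = 170088 / 0.908 = 187322 W
I_L = P_in / (√3·V_L·cosφ) = 187322 / (1.732 × 230 × 0.75) = 627 A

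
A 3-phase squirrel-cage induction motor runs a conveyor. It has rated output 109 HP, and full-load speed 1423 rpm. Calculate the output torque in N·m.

546 N·m

P_out = 109 × 746 = 81314 W
ω = 2π × 1423/60 = 149 rad/s
τ = P_out/ω = 81314/149 = 546 N·m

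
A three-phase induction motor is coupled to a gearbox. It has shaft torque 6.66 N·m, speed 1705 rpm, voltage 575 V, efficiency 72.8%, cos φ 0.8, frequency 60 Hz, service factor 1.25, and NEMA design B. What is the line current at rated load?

2.05 A

ω = 2π×1705/60 = 178.5 rad/s; P_out = τω = 6.66 × 178.5 = 1189 W
P_in = P_out / η = 1189 / 0.728 = 1633 W
I_L = P_in / (√3·V_L·cosφ) = 1633 / (1.732 × 575 × 0.8) = 2.05 A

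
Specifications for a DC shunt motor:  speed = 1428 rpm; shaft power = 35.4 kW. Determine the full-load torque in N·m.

ω = 2π × 1428/60 = 149.5 rad/s
τ = P/ω = 35400/149.5 = 237 N·m

237 N·m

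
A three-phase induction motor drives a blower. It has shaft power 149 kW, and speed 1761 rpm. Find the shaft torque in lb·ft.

596 lb·ft

ω = 2π × 1761/60 = 184.4 rad/s
τ = P/ω = 149000/184.4 = 808 N·m
In lb·ft: 808/1.356 = 596 lb·ft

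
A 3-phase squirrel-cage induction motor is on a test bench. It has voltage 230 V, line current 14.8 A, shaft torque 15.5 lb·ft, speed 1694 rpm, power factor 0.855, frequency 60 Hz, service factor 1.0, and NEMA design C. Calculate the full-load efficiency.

74.0 %

τ = 15.5 lb·ft × 1.356 = 21.02 N·m
ω = 2π × 1694/60 = 177.4 rad/s; P_out = τω = 21.02 × 177.4 = 3729 W
P_in = √3·V_L·I_L·cosφ = 1.732 × 230 × 14.8 × 0.855 = 5041 W
η = P_out / P_in = 3729 / 5041 = 0.740 = 74.0%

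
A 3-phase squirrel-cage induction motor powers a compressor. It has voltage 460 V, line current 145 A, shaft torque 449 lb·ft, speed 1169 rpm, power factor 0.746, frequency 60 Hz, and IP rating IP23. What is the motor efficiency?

86.5 %

τ = 449 lb·ft × 1.356 = 608.8 N·m
ω = 2π × 1169/60 = 122.4 rad/s; P_out = τω = 608.8 × 122.4 = 74517 W
P_in = √3·V_L·I_L·cosφ = 1.732 × 460 × 145 × 0.746 = 86181 W
η = P_out / P_in = 74517 / 86181 = 0.865 = 86.5%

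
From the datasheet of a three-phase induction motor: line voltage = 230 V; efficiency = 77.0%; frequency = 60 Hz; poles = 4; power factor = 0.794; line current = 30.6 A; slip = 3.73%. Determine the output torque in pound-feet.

P_in = √3·V·I·cosφ = 1.732 × 230 × 30.6 × 0.794 = 9679 W
P_out = η·P_in = 0.77 × 9679 = 7453 W
n_s = 120×60/4 = 1800 rpm; n = 1800×(1−0.0373) = 1733 rpm
ω = 2π×1733/60 = 181.5 rad/s
τ = P_out/ω = 7453/181.5 = 41.06 N·m
In lb·ft: 41.06/1.356 = 30.3 lb·ft

30.3 lb·ft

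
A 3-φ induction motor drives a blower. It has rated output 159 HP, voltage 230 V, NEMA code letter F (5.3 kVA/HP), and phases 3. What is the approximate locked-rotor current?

2120 A

S_LR = 5.3 × 159 = 842.7 kVA
I_LR = S_LR/(√3·V_L) = 842700/(1.732×230) = 2120 A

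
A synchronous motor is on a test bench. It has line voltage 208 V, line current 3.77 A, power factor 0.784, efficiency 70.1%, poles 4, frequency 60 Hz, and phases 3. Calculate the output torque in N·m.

P_in = √3·V·I·cosφ = 1.732 × 208 × 3.77 × 0.784 = 1065 W
P_out = η·P_in = 0.701 × 1065 = 747 W
n = n_s = 120×60/4 = 1800 rpm (synchronous)
ω = 2π×1800/60 = 188.5 rad/s
τ = P_out/ω = 747/188.5 = 3.96 N·m

3.96 N·m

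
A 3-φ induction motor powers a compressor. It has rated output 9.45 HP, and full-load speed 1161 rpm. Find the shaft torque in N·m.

58 N·m

P_out = 9.45 × 746 = 7050 W
ω = 2π × 1161/60 = 121.6 rad/s
τ = P_out/ω = 7050/121.6 = 58 N·m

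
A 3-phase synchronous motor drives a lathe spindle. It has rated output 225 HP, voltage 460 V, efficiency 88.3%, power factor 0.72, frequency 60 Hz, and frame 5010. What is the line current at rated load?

P_out = 225 × 746 = 167850 W
P_in = P_out / η = 167850 / 0.883 = 190091 W
I_L = P_in / (√3·V_L·cosφ) = 190091 / (1.732 × 460 × 0.72) = 331 A

331 A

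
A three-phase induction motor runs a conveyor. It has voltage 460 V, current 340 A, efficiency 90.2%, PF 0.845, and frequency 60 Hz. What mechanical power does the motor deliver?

206 kW

P_in = √3·V·I·cosφ = 1.732 × 460 × 340 × 0.845 = 228898 W
P_out = η·P_in = 0.902 × 228898 = 206466 W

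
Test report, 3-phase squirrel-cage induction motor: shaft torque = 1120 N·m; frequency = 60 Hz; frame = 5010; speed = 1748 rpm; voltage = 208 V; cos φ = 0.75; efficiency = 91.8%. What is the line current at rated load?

827 A

ω = 2π×1748/60 = 183.1 rad/s; P_out = τω = 1120 × 183.1 = 205072 W
P_in = P_out / η = 205072 / 0.918 = 223390 W
I_L = P_in / (√3·V_L·cosφ) = 223390 / (1.732 × 208 × 0.75) = 827 A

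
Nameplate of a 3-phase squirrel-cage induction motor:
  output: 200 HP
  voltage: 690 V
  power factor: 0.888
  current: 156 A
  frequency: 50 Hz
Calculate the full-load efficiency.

90.1 %

P_out = 200 × 746 = 149200 W
P_in = √3·V_L·I_L·cosφ = 1.732 × 690 × 156 × 0.888 = 165552 W
η = P_out / P_in = 149200 / 165552 = 0.901 = 90.1%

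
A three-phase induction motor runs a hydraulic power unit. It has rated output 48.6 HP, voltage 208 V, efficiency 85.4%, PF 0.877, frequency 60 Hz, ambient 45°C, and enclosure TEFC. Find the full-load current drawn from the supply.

P_out = 48.6 × 746 = 36256 W
P_in = P_out / η = 36256 / 0.854 = 42454 W
I_L = P_in / (√3·V_L·cosφ) = 42454 / (1.732 × 208 × 0.877) = 134 A

134 A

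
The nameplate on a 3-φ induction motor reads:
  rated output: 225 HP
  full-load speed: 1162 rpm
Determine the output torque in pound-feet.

1020 lb·ft

P_out = 225 × 746 = 167850 W
ω = 2π × 1162/60 = 121.7 rad/s
τ = P_out/ω = 167850/121.7 = 1379 N·m
In lb·ft: 1379/1.356 = 1020 lb·ft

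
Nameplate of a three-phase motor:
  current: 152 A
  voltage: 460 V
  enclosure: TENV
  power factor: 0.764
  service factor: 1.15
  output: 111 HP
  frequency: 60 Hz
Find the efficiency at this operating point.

P_out = 111 × 746 = 82806 W
P_in = √3·V_L·I_L·cosφ = 1.732 × 460 × 152 × 0.764 = 92522 W
η = P_out / P_in = 82806 / 92522 = 0.895 = 89.5%

89.5 %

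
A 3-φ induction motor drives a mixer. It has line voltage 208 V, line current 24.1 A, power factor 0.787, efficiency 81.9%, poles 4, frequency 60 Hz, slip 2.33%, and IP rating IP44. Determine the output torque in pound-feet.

22.4 lb·ft

P_in = √3·V·I·cosφ = 1.732 × 208 × 24.1 × 0.787 = 6833 W
P_out = η·P_in = 0.819 × 6833 = 5596 W
n_s = 120×60/4 = 1800 rpm; n = 1800×(1−0.0233) = 1758 rpm
ω = 2π×1758/60 = 184.1 rad/s
τ = P_out/ω = 5596/184.1 = 30.4 N·m
In lb·ft: 30.4/1.356 = 22.4 lb·ft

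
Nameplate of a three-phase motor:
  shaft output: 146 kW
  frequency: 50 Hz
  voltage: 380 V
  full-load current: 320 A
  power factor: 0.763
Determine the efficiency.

P_out = 146 kW = 146000 W
P_in = √3·V_L·I_L·cosφ = 1.732 × 380 × 320 × 0.763 = 160696 W
η = P_out / P_in = 146000 / 160696 = 0.909 = 90.9%

90.9 %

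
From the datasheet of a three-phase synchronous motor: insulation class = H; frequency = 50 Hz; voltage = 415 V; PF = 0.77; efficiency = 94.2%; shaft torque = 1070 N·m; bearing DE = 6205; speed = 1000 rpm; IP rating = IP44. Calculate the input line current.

215 A

ω = 2π×1000/60 = 104.7 rad/s; P_out = τω = 1070 × 104.7 = 112029 W
P_in = P_out / η = 112029 / 0.942 = 118927 W
I_L = P_in / (√3·V_L·cosφ) = 118927 / (1.732 × 415 × 0.77) = 215 A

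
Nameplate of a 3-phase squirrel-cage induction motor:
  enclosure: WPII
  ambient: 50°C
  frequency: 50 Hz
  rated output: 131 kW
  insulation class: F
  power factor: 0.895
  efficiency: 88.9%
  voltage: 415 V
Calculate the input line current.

P_out = 131 kW = 131000 W
P_in = P_out / η = 131000 / 0.889 = 147357 W
I_L = P_in / (√3·V_L·cosφ) = 147357 / (1.732 × 415 × 0.895) = 229 A

229 A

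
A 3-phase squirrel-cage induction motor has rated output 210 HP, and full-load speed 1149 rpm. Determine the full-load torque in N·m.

P_out = 210 × 746 = 156660 W
ω = 2π × 1149/60 = 120.3 rad/s
τ = P_out/ω = 156660/120.3 = 1300 N·m

1300 N·m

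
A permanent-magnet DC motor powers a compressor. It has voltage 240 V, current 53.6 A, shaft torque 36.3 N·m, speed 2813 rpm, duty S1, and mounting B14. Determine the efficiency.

83.1 %

ω = 2π × 2813/60 = 294.6 rad/s; P_out = τω = 36.3 × 294.6 = 10694 W
P_in = V·I = 240 × 53.6 = 12864 W
η = P_out / P_in = 10694 / 12864 = 0.831 = 83.1%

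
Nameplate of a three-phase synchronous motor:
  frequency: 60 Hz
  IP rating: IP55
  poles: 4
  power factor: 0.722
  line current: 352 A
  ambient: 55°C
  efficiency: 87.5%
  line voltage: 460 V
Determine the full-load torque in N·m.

P_in = √3·V·I·cosφ = 1.732 × 460 × 352 × 0.722 = 202482 W
P_out = η·P_in = 0.875 × 202482 = 177172 W
n = n_s = 120×60/4 = 1800 rpm (synchronous)
ω = 2π×1800/60 = 188.5 rad/s
τ = P_out/ω = 177172/188.5 = 940 N·m

940 N·m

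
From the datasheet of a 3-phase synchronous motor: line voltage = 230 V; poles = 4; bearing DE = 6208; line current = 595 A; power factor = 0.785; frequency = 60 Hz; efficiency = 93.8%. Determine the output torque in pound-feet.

P_in = √3·V·I·cosφ = 1.732 × 230 × 595 × 0.785 = 186064 W
P_out = η·P_in = 0.938 × 186064 = 174528 W
n = n_s = 120×60/4 = 1800 rpm (synchronous)
ω = 2π×1800/60 = 188.5 rad/s
τ = P_out/ω = 174528/188.5 = 925.9 N·m
In lb·ft: 925.9/1.356 = 683 lb·ft

683 lb·ft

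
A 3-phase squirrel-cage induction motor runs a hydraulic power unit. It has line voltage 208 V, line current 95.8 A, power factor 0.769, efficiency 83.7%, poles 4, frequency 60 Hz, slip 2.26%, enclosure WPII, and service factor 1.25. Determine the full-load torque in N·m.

121 N·m

P_in = √3·V·I·cosφ = 1.732 × 208 × 95.8 × 0.769 = 26540 W
P_out = η·P_in = 0.837 × 26540 = 22214 W
n_s = 120×60/4 = 1800 rpm; n = 1800×(1−0.0226) = 1759 rpm
ω = 2π×1759/60 = 184.2 rad/s
τ = P_out/ω = 22214/184.2 = 121 N·m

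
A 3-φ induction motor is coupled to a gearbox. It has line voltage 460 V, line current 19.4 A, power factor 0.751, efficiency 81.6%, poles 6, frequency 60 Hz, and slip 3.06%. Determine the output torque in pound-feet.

P_in = √3·V·I·cosφ = 1.732 × 460 × 19.4 × 0.751 = 11608 W
P_out = η·P_in = 0.816 × 11608 = 9472 W
n_s = 120×60/6 = 1200 rpm; n = 1200×(1−0.0306) = 1163 rpm
ω = 2π×1163/60 = 121.8 rad/s
τ = P_out/ω = 9472/121.8 = 77.77 N·m
In lb·ft: 77.77/1.356 = 57.4 lb·ft

57.4 lb·ft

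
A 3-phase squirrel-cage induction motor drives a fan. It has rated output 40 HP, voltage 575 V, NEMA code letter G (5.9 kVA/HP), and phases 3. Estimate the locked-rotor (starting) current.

S_LR = 5.9 × 40 = 236 kVA
I_LR = S_LR/(√3·V_L) = 236000/(1.732×575) = 237 A

237 A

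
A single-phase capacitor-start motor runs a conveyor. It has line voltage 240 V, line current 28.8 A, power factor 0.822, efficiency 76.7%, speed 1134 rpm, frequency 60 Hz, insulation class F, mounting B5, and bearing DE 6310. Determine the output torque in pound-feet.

27.1 lb·ft

P_in = V·I·cosφ = 240 × 28.8 × 0.822 = 5682 W
P_out = η·P_in = 0.767 × 5682 = 4358 W
n = 1134 rpm
ω = 2π×1134/60 = 118.8 rad/s
τ = P_out/ω = 4358/118.8 = 36.68 N·m
In lb·ft: 36.68/1.356 = 27.1 lb·ft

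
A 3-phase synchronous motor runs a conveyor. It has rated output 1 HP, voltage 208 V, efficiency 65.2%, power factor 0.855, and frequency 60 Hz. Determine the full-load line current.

P_out = 1 × 746 = 746 W
P_in = P_out / η = 746 / 0.652 = 1144 W
I_L = P_in / (√3·V_L·cosφ) = 1144 / (1.732 × 208 × 0.855) = 3.71 A

3.71 A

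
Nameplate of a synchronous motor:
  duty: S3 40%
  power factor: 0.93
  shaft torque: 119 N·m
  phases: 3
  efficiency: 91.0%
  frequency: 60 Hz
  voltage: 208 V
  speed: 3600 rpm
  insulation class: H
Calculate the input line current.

ω = 2π×3600/60 = 377 rad/s; P_out = τω = 119 × 377 = 44863 W
P_in = P_out / η = 44863 / 0.910 = 49300 W
I_L = P_in / (√3·V_L·cosφ) = 49300 / (1.732 × 208 × 0.93) = 147 A

147 A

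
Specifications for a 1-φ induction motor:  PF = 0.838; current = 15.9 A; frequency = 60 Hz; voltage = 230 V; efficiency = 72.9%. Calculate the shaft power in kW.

2.23 kW

P_in = V·I·cosφ = 230 × 15.9 × 0.838 = 3065 W
P_out = η·P_in = 0.729 × 3065 = 2234 W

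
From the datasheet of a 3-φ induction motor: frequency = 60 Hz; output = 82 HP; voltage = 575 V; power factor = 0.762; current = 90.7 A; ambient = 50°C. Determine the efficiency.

88.9 %

P_out = 82 × 746 = 61172 W
P_in = √3·V_L·I_L·cosφ = 1.732 × 575 × 90.7 × 0.762 = 68830 W
η = P_out / P_in = 61172 / 68830 = 0.889 = 88.9%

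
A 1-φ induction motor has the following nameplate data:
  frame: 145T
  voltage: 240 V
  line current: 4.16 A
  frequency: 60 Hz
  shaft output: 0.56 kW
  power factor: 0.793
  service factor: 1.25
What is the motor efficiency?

70.7 %

P_out = 0.56 kW = 560 W
P_in = V·I·cosφ = 240 × 4.16 × 0.793 = 792 W
η = P_out / P_in = 560 / 792 = 0.707 = 70.7%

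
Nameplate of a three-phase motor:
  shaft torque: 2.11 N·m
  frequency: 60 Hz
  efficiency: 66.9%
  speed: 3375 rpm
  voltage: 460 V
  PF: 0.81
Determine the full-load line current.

ω = 2π×3375/60 = 353.4 rad/s; P_out = τω = 2.11 × 353.4 = 746 W
P_in = P_out / η = 746 / 0.669 = 1115 W
I_L = P_in / (√3·V_L·cosφ) = 1115 / (1.732 × 460 × 0.81) = 1.73 A

1.73 A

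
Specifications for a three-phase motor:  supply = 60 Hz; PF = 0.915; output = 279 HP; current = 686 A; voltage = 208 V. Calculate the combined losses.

P_in = √3·V·I·cosφ = 1.732×208×686×0.915 = 226129 W
P_out = 279×746 = 208134 W
Losses = P_in − P_out = 226129 − 208134 = 17995 W

18 kW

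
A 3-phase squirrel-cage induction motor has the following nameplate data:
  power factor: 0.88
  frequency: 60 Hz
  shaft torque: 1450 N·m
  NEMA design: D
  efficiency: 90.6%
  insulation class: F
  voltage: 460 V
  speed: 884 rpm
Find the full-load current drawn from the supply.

211 A

ω = 2π×884/60 = 92.57 rad/s; P_out = τω = 1450 × 92.57 = 134227 W
P_in = P_out / η = 134227 / 0.906 = 148153 W
I_L = P_in / (√3·V_L·cosφ) = 148153 / (1.732 × 460 × 0.88) = 211 A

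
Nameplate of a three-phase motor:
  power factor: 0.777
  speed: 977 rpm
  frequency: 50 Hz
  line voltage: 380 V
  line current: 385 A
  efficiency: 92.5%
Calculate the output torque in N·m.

1780 N·m

P_in = √3·V·I·cosφ = 1.732 × 380 × 385 × 0.777 = 196885 W
P_out = η·P_in = 0.925 × 196885 = 182119 W
n = 977 rpm
ω = 2π×977/60 = 102.3 rad/s
τ = P_out/ω = 182119/102.3 = 1780 N·m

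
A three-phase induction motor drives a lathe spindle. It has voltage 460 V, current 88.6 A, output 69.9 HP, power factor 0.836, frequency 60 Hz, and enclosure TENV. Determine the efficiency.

88.4 %

P_out = 69.9 × 746 = 52145 W
P_in = √3·V_L·I_L·cosφ = 1.732 × 460 × 88.6 × 0.836 = 59013 W
η = P_out / P_in = 52145 / 59013 = 0.884 = 88.4%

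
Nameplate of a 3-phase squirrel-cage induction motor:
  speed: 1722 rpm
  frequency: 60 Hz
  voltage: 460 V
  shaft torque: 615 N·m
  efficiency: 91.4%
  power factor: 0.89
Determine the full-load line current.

171 A

ω = 2π×1722/60 = 180.3 rad/s; P_out = τω = 615 × 180.3 = 110885 W
P_in = P_out / η = 110885 / 0.914 = 121318 W
I_L = P_in / (√3·V_L·cosφ) = 121318 / (1.732 × 460 × 0.89) = 171 A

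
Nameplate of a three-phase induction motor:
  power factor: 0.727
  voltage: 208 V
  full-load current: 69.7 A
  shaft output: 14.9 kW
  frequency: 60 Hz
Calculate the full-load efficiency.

P_out = 14.9 kW = 14900 W
P_in = √3·V_L·I_L·cosφ = 1.732 × 208 × 69.7 × 0.727 = 18255 W
η = P_out / P_in = 14900 / 18255 = 0.816 = 81.6%

81.6 %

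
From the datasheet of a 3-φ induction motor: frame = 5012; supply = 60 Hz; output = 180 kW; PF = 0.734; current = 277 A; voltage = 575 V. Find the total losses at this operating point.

P_in = √3·V·I·cosφ = 1.732×575×277×0.734 = 202484 W
P_out = 180000 W
Losses = P_in − P_out = 202484 − 180000 = 22484 W

22.5 kW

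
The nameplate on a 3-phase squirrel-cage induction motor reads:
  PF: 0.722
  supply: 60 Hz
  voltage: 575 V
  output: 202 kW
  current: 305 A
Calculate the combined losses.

P_in = √3·V·I·cosφ = 1.732×575×305×0.722 = 219307 W
P_out = 202000 W
Losses = P_in − P_out = 219307 − 202000 = 17307 W

17.3 kW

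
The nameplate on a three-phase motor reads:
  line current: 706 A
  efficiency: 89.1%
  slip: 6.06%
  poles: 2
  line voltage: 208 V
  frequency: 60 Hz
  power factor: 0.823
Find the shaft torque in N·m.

P_in = √3·V·I·cosφ = 1.732 × 208 × 706 × 0.823 = 209322 W
P_out = η·P_in = 0.891 × 209322 = 186506 W
n_s = 120×60/2 = 3600 rpm; n = 3600×(1−0.0606) = 3382 rpm
ω = 2π×3382/60 = 354.2 rad/s
τ = P_out/ω = 186506/354.2 = 527 N·m

527 N·m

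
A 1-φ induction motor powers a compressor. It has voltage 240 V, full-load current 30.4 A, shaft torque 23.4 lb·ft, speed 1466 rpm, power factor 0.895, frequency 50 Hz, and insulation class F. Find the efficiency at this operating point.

74.6 %

τ = 23.4 lb·ft × 1.356 = 31.73 N·m
ω = 2π × 1466/60 = 153.5 rad/s; P_out = τω = 31.73 × 153.5 = 4871 W
P_in = V·I·cosφ = 240 × 30.4 × 0.895 = 6530 W
η = P_out / P_in = 4871 / 6530 = 0.746 = 74.6%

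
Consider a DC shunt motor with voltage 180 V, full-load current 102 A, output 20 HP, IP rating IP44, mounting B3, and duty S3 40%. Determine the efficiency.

81.3 %

P_out = 20 × 746 = 14920 W
P_in = V·I = 180 × 102 = 18360 W
η = P_out / P_in = 14920 / 18360 = 0.813 = 81.3%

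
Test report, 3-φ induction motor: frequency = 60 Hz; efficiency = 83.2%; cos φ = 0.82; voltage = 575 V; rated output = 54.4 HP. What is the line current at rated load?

59.7 A

P_out = 54.4 × 746 = 40582 W
P_in = P_out / η = 40582 / 0.832 = 48776 W
I_L = P_in / (√3·V_L·cosφ) = 48776 / (1.732 × 575 × 0.82) = 59.7 A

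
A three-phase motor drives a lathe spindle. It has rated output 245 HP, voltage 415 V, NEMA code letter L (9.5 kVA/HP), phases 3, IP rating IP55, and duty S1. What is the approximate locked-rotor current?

S_LR = 9.5 × 245 = 2327.5 kVA
I_LR = S_LR/(√3·V_L) = 2327500/(1.732×415) = 3240 A

3240 A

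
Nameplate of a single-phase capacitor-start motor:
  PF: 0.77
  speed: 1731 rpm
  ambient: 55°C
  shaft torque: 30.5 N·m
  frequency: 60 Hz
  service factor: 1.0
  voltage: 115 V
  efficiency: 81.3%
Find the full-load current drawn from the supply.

76.8 A

ω = 2π×1731/60 = 181.3 rad/s; P_out = τω = 30.5 × 181.3 = 5530 W
P_in = P_out / η = 5530 / 0.813 = 6802 W
I = P_in / (V·cosφ) = 6802 / (115 × 0.77) = 76.8 A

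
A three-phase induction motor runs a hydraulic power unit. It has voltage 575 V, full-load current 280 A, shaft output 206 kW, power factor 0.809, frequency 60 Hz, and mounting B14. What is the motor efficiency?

91.3 %

P_out = 206 kW = 206000 W
P_in = √3·V_L·I_L·cosφ = 1.732 × 575 × 280 × 0.809 = 225591 W
η = P_out / P_in = 206000 / 225591 = 0.913 = 91.3%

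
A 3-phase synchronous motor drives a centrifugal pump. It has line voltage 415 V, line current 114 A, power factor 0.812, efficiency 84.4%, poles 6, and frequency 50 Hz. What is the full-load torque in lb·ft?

P_in = √3·V·I·cosφ = 1.732 × 415 × 114 × 0.812 = 66536 W
P_out = η·P_in = 0.844 × 66536 = 56156 W
n = n_s = 120×50/6 = 1000 rpm (synchronous)
ω = 2π×1000/60 = 104.7 rad/s
τ = P_out/ω = 56156/104.7 = 536.4 N·m
In lb·ft: 536.4/1.356 = 396 lb·ft

396 lb·ft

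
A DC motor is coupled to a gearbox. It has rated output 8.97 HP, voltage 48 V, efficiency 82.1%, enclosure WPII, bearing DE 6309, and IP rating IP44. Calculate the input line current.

P_out = 8.97 × 746 = 6692 W
P_in = P_out / η = 6692 / 0.821 = 8151 W
I = P_in / V = 8151 / 48 = 170 A

170 A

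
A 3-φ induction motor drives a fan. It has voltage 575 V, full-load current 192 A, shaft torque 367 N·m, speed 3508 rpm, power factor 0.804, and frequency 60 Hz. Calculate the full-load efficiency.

ω = 2π × 3508/60 = 367.4 rad/s; P_out = τω = 367 × 367.4 = 134836 W
P_in = √3·V_L·I_L·cosφ = 1.732 × 575 × 192 × 0.804 = 153735 W
η = P_out / P_in = 134836 / 153735 = 0.877 = 87.7%

87.7 %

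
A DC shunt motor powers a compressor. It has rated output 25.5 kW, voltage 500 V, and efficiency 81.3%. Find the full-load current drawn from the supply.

62.7 A

P_out = 25.5 kW = 25500 W
P_in = P_out / η = 25500 / 0.813 = 31365 W
I = P_in / V = 31365 / 500 = 62.7 A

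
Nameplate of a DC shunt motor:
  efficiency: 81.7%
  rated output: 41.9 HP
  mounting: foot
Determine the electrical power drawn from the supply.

38.3 kW

P_out = 41.9 × 746 = 31257 W
P_in = P_out/η = 31257/0.817 = 38258 W = 38.3 kW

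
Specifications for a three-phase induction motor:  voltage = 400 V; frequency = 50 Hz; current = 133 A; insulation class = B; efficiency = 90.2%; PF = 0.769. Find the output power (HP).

P_in = √3·V·I·cosφ = 1.732 × 400 × 133 × 0.769 = 70858 W
P_out = η·P_in = 0.902 × 70858 = 63914 W
= 63914/746 = 85.7 HP

85.7 HP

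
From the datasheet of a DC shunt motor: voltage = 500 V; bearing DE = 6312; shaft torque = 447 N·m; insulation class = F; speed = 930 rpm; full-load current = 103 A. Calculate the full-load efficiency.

84.5 %

ω = 2π × 930/60 = 97.39 rad/s; P_out = τω = 447 × 97.39 = 43533 W
P_in = V·I = 500 × 103 = 51500 W
η = P_out / P_in = 43533 / 51500 = 0.845 = 84.5%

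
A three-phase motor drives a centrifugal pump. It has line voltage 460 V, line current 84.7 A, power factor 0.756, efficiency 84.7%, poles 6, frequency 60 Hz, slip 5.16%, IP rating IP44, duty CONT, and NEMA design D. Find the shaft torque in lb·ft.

P_in = √3·V·I·cosφ = 1.732 × 460 × 84.7 × 0.756 = 51017 W
P_out = η·P_in = 0.847 × 51017 = 43211 W
n_s = 120×60/6 = 1200 rpm; n = 1200×(1−0.0516) = 1138 rpm
ω = 2π×1138/60 = 119.2 rad/s
τ = P_out/ω = 43211/119.2 = 362.5 N·m
In lb·ft: 362.5/1.356 = 267 lb·ft

267 lb·ft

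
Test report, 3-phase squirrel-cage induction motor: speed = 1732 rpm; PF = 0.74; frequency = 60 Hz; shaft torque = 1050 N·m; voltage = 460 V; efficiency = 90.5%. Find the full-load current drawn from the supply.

ω = 2π×1732/60 = 181.4 rad/s; P_out = τω = 1050 × 181.4 = 190470 W
P_in = P_out / η = 190470 / 0.905 = 210464 W
I_L = P_in / (√3·V_L·cosφ) = 210464 / (1.732 × 460 × 0.74) = 357 A

357 A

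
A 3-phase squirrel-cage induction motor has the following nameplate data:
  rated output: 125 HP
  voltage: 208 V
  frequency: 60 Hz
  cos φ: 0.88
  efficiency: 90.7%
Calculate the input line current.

P_out = 125 × 746 = 93250 W
P_in = P_out / η = 93250 / 0.907 = 102811 W
I_L = P_in / (√3·V_L·cosφ) = 102811 / (1.732 × 208 × 0.88) = 324 A

324 A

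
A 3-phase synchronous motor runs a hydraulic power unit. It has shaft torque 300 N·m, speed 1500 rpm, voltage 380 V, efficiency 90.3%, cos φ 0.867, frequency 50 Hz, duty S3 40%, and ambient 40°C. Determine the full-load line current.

91.5 A

ω = 2π×1500/60 = 157.1 rad/s; P_out = τω = 300 × 157.1 = 47130 W
P_in = P_out / η = 47130 / 0.903 = 52193 W
I_L = P_in / (√3·V_L·cosφ) = 52193 / (1.732 × 380 × 0.867) = 91.5 A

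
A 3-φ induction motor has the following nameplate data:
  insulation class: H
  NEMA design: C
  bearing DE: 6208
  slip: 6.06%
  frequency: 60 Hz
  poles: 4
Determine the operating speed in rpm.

n_s = 120f/p = 120×60/4 = 1800 rpm
n = n_s(1 − s) = 1800 × (1 − 0.0606) = 1691 rpm

1691 rpm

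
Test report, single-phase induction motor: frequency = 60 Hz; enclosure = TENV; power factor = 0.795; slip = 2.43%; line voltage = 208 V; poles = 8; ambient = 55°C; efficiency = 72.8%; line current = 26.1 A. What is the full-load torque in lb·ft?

P_in = V·I·cosφ = 208 × 26.1 × 0.795 = 4316 W
P_out = η·P_in = 0.728 × 4316 = 3142 W
n_s = 120×60/8 = 900 rpm; n = 900×(1−0.0243) = 878 rpm
ω = 2π×878/60 = 91.94 rad/s
τ = P_out/ω = 3142/91.94 = 34.17 N·m
In lb·ft: 34.17/1.356 = 25.2 lb·ft

25.2 lb·ft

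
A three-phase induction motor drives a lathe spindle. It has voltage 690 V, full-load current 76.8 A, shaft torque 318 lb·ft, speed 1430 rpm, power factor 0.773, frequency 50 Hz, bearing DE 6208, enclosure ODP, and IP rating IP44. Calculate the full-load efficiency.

91.0 %

τ = 318 lb·ft × 1.356 = 431.2 N·m
ω = 2π × 1430/60 = 149.7 rad/s; P_out = τω = 431.2 × 149.7 = 64551 W
P_in = √3·V_L·I_L·cosφ = 1.732 × 690 × 76.8 × 0.773 = 70948 W
η = P_out / P_in = 64551 / 70948 = 0.910 = 91.0%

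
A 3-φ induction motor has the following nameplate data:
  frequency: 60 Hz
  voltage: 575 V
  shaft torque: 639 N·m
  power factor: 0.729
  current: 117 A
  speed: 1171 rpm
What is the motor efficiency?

92.2 %

ω = 2π × 1171/60 = 122.6 rad/s; P_out = τω = 639 × 122.6 = 78341 W
P_in = √3·V_L·I_L·cosφ = 1.732 × 575 × 117 × 0.729 = 84943 W
η = P_out / P_in = 78341 / 84943 = 0.922 = 92.2%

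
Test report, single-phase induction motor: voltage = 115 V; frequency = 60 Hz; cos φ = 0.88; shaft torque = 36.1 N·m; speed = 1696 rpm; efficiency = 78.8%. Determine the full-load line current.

ω = 2π×1696/60 = 177.6 rad/s; P_out = τω = 36.1 × 177.6 = 6411 W
P_in = P_out / η = 6411 / 0.788 = 8136 W
I = P_in / (V·cosφ) = 8136 / (115 × 0.88) = 80.4 A

80.4 A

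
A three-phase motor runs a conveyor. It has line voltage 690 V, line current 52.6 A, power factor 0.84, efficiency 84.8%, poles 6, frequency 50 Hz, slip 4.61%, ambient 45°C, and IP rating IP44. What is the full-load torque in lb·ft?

331 lb·ft

P_in = √3·V·I·cosφ = 1.732 × 690 × 52.6 × 0.84 = 52803 W
P_out = η·P_in = 0.848 × 52803 = 44777 W
n_s = 120×50/6 = 1000 rpm; n = 1000×(1−0.0461) = 954 rpm
ω = 2π×954/60 = 99.9 rad/s
τ = P_out/ω = 44777/99.9 = 448.2 N·m
In lb·ft: 448.2/1.356 = 331 lb·ft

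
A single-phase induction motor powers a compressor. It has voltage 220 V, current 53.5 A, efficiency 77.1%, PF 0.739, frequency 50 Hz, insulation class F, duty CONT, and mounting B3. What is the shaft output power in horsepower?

P_in = V·I·cosφ = 220 × 53.5 × 0.739 = 8698 W
P_out = η·P_in = 0.771 × 8698 = 6706 W
= 6706/746 = 8.99 HP

8.99 HP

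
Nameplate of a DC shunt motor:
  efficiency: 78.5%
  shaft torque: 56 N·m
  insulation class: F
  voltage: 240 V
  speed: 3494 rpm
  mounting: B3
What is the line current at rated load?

ω = 2π×3494/60 = 365.9 rad/s; P_out = τω = 56 × 365.9 = 20490 W
P_in = P_out / η = 20490 / 0.785 = 26102 W
I = P_in / V = 26102 / 240 = 109 A

109 A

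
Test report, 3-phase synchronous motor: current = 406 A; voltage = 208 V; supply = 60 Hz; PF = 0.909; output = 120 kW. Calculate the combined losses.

13 kW

P_in = √3·V·I·cosφ = 1.732×208×406×0.909 = 132954 W
P_out = 120000 W
Losses = P_in − P_out = 132954 − 120000 = 12954 W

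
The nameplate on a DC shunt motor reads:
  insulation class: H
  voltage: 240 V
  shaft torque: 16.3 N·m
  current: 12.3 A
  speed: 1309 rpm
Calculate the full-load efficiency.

ω = 2π × 1309/60 = 137.1 rad/s; P_out = τω = 16.3 × 137.1 = 2235 W
P_in = V·I = 240 × 12.3 = 2952 W
η = P_out / P_in = 2235 / 2952 = 0.757 = 75.7%

75.7 %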